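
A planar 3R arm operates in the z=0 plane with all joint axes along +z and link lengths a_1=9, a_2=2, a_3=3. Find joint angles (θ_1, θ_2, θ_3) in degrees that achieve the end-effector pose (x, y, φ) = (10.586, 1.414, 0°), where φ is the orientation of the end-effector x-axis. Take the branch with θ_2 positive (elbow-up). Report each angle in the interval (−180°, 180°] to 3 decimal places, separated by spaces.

wrist centre = target − a_3·(cos φ, sin φ) = (7.5860, 1.4140)
cos θ_2 = (59.5468−9²−2²)/(2·9·2) = -0.7070; θ_2 = 134.9941° (elbow-up)
β = atan2(1.4140,7.5860) = 10.5585°; ψ = atan2(1.4144,7.5859) = 10.5613°
θ_1 = β − ψ = -0.0027°
θ_3 = φ − θ_1 − θ_2 = -134.9913° (wrapped to (-180°,180°])

-0.003 134.994 -134.991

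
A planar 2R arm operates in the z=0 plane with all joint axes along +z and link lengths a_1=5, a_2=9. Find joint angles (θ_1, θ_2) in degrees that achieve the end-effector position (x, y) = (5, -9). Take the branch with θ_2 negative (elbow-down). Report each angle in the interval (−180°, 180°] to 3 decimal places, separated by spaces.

cos θ_2 = (106.0000−5²−9²)/(2·5·9) = 0.0000; θ_2 = -90.0000° (elbow-down)
β = atan2(-9.0000,5.0000) = -60.9454°; ψ = atan2(-9.0000,5.0000) = -60.9454°
θ_1 = β − ψ = 0.0000°

0.000 -90.000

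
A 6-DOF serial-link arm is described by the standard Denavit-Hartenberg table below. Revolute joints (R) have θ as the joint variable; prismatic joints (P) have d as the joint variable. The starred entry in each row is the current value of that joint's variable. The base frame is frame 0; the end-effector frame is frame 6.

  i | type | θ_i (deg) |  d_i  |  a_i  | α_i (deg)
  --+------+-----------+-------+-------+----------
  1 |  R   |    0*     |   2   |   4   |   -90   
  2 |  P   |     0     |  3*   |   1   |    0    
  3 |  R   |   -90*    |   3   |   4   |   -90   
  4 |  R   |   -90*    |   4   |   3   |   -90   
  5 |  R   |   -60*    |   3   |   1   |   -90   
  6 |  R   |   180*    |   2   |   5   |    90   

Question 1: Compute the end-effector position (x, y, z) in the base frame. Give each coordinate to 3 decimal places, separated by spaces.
after link 1: o_1 = (4.0000, 0.0000, 2.0000)
after link 2: o_2 = (5.0000, 3.0000, 2.0000)
after link 3: o_3 = (5.0000, 6.0000, 6.0000)
after link 4: o_4 = (9.0000, 9.0000, 6.0000)
after link 5: o_5 = (9.8660, 9.5000, 9.0000)
after link 6: o_6 = (4.5359, 8.7321, 9.0000)

4.536 8.732 9.000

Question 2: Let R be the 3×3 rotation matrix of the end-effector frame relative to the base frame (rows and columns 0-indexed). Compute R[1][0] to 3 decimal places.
End-effector x-axis (col 0 of R) = (-0.8660,-0.5000,-0.0000)
R[1][0] = -0.5000

-0.500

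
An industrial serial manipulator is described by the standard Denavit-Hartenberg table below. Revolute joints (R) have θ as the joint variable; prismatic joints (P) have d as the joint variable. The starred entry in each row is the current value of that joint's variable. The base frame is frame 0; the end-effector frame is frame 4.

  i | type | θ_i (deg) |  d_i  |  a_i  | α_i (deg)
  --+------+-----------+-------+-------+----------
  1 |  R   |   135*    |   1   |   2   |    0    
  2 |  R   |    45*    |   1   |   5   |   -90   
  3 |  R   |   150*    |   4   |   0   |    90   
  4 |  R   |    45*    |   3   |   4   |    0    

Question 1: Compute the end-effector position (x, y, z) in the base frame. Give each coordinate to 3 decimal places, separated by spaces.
after link 1: o_1 = (-1.4142, 1.4142, 1.0000)
after link 2: o_2 = (-6.4142, 1.4142, 2.0000)
after link 3: o_3 = (-6.4142, -2.5858, 2.0000)
after link 4: o_4 = (-5.4647, -5.4142, -2.0123)

-5.465 -5.414 -2.012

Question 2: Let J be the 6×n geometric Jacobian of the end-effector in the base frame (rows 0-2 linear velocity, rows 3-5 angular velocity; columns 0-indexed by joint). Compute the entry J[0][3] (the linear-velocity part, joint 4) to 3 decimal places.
-2.449

axis z_3 = (-0.5000,-0.0000,-0.8660); lever o_n−o_3 = (0.9495,-2.8284,-4.0123)
cross product → J_v[:, 3] = (-2.4495,-2.8284,1.4142)
J_ω[:, 3] = z_3
entry J[0][3] = -2.4495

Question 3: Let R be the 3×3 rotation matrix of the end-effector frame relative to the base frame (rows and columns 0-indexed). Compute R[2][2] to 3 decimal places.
End-effector z-axis (col 2 of R) = (-0.5000,-0.0000,-0.8660)
R[2][2] = -0.8660

-0.866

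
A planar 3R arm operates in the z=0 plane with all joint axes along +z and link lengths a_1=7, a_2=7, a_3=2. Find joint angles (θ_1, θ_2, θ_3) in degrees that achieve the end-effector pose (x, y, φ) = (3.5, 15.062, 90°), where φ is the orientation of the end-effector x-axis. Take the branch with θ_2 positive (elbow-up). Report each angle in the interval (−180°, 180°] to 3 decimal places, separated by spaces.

59.997 30.005 -0.003

wrist centre = target − a_3·(cos φ, sin φ) = (3.5000, 13.0620)
cos θ_2 = (182.8658−7²−7²)/(2·7·7) = 0.8660; θ_2 = 30.0054° (elbow-up)
β = atan2(13.0620,3.5000) = 74.9998°; ψ = atan2(3.5006,13.0618) = 15.0027°
θ_1 = β − ψ = 59.9971°
θ_3 = φ − θ_1 − θ_2 = -0.0025° (wrapped to (-180°,180°])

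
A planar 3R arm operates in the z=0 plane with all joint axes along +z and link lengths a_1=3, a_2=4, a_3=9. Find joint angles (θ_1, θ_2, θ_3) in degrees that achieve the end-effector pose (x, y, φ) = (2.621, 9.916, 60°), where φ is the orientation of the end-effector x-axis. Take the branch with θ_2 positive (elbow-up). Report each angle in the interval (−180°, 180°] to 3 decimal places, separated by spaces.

wrist centre = target − a_3·(cos φ, sin φ) = (-1.8790, 2.1218)
cos θ_2 = (8.0326−3²−4²)/(2·3·4) = -0.7070; θ_2 = 134.9895° (elbow-up)
β = atan2(2.1218,-1.8790) = 131.5275°; ψ = atan2(2.8289,0.1721) = 86.5188°
θ_1 = β − ψ = 45.0087°
θ_3 = φ − θ_1 − θ_2 = -119.9981° (wrapped to (-180°,180°])

45.009 134.989 -119.998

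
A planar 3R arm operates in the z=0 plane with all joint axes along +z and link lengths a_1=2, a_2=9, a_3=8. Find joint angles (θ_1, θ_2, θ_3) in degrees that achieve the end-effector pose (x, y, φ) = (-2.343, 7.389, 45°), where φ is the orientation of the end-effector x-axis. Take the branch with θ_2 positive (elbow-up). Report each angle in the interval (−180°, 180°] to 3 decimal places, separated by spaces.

59.995 120.004 -134.999

wrist centre = target − a_3·(cos φ, sin φ) = (-7.9999, 1.7321)
cos θ_2 = (66.9980−2²−9²)/(2·2·9) = -0.5001; θ_2 = 120.0037° (elbow-up)
β = atan2(1.7321,-7.9999) = 167.7828°; ψ = atan2(7.7939,-2.5005) = 107.7876°
θ_1 = β − ψ = 59.9952°
θ_3 = φ − θ_1 − θ_2 = -134.9989° (wrapped to (-180°,180°])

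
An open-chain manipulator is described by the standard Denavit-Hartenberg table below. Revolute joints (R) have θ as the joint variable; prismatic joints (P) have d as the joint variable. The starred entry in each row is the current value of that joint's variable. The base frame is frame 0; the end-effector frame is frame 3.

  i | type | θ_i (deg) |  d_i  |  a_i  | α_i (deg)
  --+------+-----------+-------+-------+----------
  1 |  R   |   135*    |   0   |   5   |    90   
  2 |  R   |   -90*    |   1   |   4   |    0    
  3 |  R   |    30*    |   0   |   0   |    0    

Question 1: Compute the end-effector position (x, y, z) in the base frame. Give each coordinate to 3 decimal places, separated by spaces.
-2.828 4.243 -4.000

after link 1: o_1 = (-3.5355, 3.5355, 0.0000)
after link 2: o_2 = (-2.8284, 4.2426, -4.0000)
after link 3: o_3 = (-2.8284, 4.2426, -4.0000)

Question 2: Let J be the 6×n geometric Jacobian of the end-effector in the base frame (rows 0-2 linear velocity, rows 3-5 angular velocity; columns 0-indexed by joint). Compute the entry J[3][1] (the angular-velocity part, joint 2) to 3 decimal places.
0.707

axis z_1 = (0.7071,0.7071,0.0000); lever o_n−o_1 = (0.7071,0.7071,-4.0000)
cross product → J_v[:, 1] = (-2.8284,2.8284,0.0000)
J_ω[:, 1] = z_1
entry J[3][1] = 0.7071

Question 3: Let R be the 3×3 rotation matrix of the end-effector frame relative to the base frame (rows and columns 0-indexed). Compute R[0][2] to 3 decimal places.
End-effector z-axis (col 2 of R) = (0.7071,0.7071,0.0000)
R[0][2] = 0.7071

0.707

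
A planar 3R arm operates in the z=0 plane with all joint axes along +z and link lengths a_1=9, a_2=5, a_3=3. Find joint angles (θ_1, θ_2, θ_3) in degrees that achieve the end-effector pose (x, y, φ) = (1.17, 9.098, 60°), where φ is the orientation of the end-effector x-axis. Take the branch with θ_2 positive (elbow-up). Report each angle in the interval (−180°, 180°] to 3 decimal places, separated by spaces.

wrist centre = target − a_3·(cos φ, sin φ) = (-0.3300, 6.4999)
cos θ_2 = (42.3579−9²−5²)/(2·9·5) = -0.7071; θ_2 = 135.0022° (elbow-up)
β = atan2(6.4999,-0.3300) = 92.9064°; ψ = atan2(3.5354,5.4643) = 32.9027°
θ_1 = β − ψ = 60.0037°
θ_3 = φ − θ_1 − θ_2 = -135.0059° (wrapped to (-180°,180°])

60.004 135.002 -135.006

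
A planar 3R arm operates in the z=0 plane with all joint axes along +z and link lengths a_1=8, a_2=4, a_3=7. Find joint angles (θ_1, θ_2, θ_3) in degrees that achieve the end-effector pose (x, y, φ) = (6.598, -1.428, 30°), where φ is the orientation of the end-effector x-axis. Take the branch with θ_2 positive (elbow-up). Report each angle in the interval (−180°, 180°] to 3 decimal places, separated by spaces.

wrist centre = target − a_3·(cos φ, sin φ) = (0.5358, -4.9280)
cos θ_2 = (24.5723−8²−4²)/(2·8·4) = -0.8661; θ_2 = 150.0037° (elbow-up)
β = atan2(-4.9280,0.5358) = -83.7946°; ψ = atan2(1.9998,4.5358) = 23.7922°
θ_1 = β − ψ = -107.5868°
θ_3 = φ − θ_1 − θ_2 = -12.4169° (wrapped to (-180°,180°])

-107.587 150.004 -12.417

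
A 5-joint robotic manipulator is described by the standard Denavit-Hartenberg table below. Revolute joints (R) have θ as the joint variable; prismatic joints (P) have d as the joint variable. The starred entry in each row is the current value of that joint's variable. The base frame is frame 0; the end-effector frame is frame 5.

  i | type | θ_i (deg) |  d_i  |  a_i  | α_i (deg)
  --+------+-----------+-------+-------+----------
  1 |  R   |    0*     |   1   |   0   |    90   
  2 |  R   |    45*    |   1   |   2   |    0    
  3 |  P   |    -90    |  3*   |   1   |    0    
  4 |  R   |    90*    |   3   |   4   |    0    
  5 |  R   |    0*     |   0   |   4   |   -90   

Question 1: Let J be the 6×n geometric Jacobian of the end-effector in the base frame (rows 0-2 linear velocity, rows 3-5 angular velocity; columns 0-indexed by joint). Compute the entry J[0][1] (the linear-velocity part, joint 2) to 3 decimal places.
axis z_1 = (0.0000,-1.0000,0.0000); lever o_n−o_1 = (7.7782,-7.0000,6.3640)
cross product → J_v[:, 1] = (-6.3640,0.0000,7.7782)
J_ω[:, 1] = z_1
entry J[0][1] = -6.3640

-6.364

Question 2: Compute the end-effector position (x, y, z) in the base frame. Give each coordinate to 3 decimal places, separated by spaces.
7.778 -7.000 7.364

after link 1: o_1 = (0.0000, 0.0000, 1.0000)
after link 2: o_2 = (1.4142, -1.0000, 2.4142)
after link 3: o_3 = (2.1213, -4.0000, 1.7071)
after link 4: o_4 = (4.9497, -7.0000, 4.5355)
after link 5: o_5 = (7.7782, -7.0000, 7.3640)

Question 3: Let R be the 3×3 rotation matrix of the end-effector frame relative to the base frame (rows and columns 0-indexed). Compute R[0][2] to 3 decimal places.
End-effector z-axis (col 2 of R) = (-0.7071,-0.0000,0.7071)
R[0][2] = -0.7071

-0.707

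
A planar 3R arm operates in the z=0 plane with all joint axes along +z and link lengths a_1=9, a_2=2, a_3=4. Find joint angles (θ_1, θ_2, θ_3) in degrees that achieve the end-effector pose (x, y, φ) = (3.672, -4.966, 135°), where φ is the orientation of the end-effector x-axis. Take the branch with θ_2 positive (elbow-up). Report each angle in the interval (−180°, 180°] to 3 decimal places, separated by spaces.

wrist centre = target − a_3·(cos φ, sin φ) = (6.5004, -7.7944)
cos θ_2 = (103.0086−9²−2²)/(2·9·2) = 0.5002; θ_2 = 59.9841° (elbow-up)
β = atan2(-7.7944,6.5004) = -50.1724°; ψ = atan2(1.7318,10.0005) = 9.8244°
θ_1 = β − ψ = -59.9969°
θ_3 = φ − θ_1 − θ_2 = 135.0128° (wrapped to (-180°,180°])

-59.997 59.984 135.013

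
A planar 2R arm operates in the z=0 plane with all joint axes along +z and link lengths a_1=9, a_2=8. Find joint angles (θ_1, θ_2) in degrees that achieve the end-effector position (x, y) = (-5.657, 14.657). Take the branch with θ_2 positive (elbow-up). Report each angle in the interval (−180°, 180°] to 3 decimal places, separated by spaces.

cos θ_2 = (246.8293−9²−8²)/(2·9·8) = 0.7071; θ_2 = 44.9967° (elbow-up)
β = atan2(14.6570,-5.6570) = 111.1045°; ψ = atan2(5.6565,14.6572) = 21.1027°
θ_1 = β − ψ = 90.0019°

90.002 44.997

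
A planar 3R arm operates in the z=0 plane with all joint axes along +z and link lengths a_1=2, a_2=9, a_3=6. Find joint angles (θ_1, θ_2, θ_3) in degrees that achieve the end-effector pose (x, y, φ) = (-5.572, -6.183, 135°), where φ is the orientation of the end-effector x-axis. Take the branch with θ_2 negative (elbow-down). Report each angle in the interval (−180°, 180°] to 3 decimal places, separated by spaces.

-60.010 -44.988 -120.002

wrist centre = target − a_3·(cos φ, sin φ) = (-1.3294, -10.4256)
cos θ_2 = (110.4612−2²−9²)/(2·2·9) = 0.7073; θ_2 = -44.9880° (elbow-down)
β = atan2(-10.4256,-1.3294) = -97.2665°; ψ = atan2(-6.3626,8.3653) = -37.2565°
θ_1 = β − ψ = -60.0099°
θ_3 = φ − θ_1 − θ_2 = -120.0021° (wrapped to (-180°,180°])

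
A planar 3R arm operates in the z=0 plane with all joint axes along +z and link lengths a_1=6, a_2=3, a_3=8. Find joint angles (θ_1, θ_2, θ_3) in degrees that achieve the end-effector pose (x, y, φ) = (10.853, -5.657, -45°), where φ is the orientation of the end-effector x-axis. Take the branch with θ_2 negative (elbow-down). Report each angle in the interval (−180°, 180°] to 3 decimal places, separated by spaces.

wrist centre = target − a_3·(cos φ, sin φ) = (5.1961, -0.0001)
cos θ_2 = (26.9999−6²−3²)/(2·6·3) = -0.5000; θ_2 = -120.0001° (elbow-down)
β = atan2(-0.0001,5.1961) = -0.0016°; ψ = atan2(-2.5981,4.5000) = -30.0000°
θ_1 = β − ψ = 29.9984°
θ_3 = φ − θ_1 − θ_2 = 45.0017° (wrapped to (-180°,180°])

29.998 -120.000 45.002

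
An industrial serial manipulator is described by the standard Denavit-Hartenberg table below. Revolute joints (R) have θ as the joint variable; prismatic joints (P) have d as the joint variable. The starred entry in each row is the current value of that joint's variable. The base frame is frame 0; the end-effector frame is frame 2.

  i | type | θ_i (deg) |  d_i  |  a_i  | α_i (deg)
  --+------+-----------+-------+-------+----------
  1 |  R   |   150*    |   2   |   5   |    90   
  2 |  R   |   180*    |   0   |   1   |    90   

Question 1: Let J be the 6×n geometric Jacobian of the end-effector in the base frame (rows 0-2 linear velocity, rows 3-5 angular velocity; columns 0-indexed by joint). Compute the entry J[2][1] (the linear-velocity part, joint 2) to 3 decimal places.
axis z_1 = (0.5000,0.8660,0.0000); lever o_n−o_1 = (0.8660,-0.5000,0.0000)
cross product → J_v[:, 1] = (0.0000,0.0000,-1.0000)
J_ω[:, 1] = z_1
entry J[2][1] = -1.0000

-1.000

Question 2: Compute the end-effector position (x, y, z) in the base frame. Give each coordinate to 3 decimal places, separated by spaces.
-3.464 2.000 2.000

after link 1: o_1 = (-4.3301, 2.5000, 2.0000)
after link 2: o_2 = (-3.4641, 2.0000, 2.0000)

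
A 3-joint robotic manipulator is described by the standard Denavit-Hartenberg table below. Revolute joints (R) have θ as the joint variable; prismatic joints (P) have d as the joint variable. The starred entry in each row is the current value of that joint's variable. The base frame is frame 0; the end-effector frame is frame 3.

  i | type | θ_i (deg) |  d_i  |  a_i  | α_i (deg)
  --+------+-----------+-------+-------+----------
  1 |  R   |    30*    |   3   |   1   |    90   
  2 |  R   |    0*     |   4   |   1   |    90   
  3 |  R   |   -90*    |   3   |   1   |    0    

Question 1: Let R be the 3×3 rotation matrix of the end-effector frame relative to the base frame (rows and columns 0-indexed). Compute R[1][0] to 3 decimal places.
0.866

End-effector x-axis (col 0 of R) = (-0.5000,0.8660,-0.0000)
R[1][0] = 0.8660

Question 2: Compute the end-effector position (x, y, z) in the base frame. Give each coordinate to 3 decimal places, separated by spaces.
3.232 -1.598 0.000

after link 1: o_1 = (0.8660, 0.5000, 3.0000)
after link 2: o_2 = (3.7321, -2.4641, 3.0000)
after link 3: o_3 = (3.2321, -1.5981, 0.0000)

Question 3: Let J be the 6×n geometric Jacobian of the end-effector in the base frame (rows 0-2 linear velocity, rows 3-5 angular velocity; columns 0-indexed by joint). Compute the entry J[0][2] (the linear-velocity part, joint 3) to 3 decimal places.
0.866

axis z_2 = (0.0000,-0.0000,-1.0000); lever o_n−o_2 = (-0.5000,0.8660,-3.0000)
cross product → J_v[:, 2] = (0.8660,0.5000,0.0000)
J_ω[:, 2] = z_2
entry J[0][2] = 0.8660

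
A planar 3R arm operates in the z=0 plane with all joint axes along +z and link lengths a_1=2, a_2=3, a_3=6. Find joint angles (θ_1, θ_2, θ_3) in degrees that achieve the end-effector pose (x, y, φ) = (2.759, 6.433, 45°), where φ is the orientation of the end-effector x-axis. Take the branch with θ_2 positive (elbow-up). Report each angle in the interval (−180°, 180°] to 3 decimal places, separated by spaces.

wrist centre = target − a_3·(cos φ, sin φ) = (-1.4836, 2.1904)
cos θ_2 = (6.9989−2²−3²)/(2·2·3) = -0.5001; θ_2 = 120.0063° (elbow-up)
β = atan2(2.1904,-1.4836) = 124.1118°; ψ = atan2(2.5979,0.4997) = 79.1120°
θ_1 = β − ψ = 44.9998°
θ_3 = φ − θ_1 − θ_2 = -120.0061° (wrapped to (-180°,180°])

45.000 120.006 -120.006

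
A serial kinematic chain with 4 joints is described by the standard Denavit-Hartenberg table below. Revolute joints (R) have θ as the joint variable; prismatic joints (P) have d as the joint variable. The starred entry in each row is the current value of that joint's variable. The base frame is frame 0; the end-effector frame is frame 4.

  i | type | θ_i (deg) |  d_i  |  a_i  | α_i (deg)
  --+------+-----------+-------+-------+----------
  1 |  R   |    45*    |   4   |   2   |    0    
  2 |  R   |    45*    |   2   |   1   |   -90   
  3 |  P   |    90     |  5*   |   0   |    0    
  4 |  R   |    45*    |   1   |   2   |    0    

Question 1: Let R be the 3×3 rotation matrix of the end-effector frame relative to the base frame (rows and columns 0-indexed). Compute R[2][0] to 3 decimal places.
-0.707

End-effector x-axis (col 0 of R) = (-0.0000,-0.7071,-0.7071)
R[2][0] = -0.7071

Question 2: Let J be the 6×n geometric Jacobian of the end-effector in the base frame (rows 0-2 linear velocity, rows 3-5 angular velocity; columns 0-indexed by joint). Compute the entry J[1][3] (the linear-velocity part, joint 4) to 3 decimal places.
axis z_3 = (-1.0000,0.0000,0.0000); lever o_n−o_3 = (-1.0000,-1.4142,-1.4142)
cross product → J_v[:, 3] = (-0.0000,-1.4142,1.4142)
J_ω[:, 3] = z_3
entry J[1][3] = -1.4142

-1.414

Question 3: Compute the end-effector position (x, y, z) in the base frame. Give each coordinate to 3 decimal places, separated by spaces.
-4.586 1.000 4.586

after link 1: o_1 = (1.4142, 1.4142, 4.0000)
after link 2: o_2 = (1.4142, 2.4142, 6.0000)
after link 3: o_3 = (-3.5858, 2.4142, 6.0000)
after link 4: o_4 = (-4.5858, 1.0000, 4.5858)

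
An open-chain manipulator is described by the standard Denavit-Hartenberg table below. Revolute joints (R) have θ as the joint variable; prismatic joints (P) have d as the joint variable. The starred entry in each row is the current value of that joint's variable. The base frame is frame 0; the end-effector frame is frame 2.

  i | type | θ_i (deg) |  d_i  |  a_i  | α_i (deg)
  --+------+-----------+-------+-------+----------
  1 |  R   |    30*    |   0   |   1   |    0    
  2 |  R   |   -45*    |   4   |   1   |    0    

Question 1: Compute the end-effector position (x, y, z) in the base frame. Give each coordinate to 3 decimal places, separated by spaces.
1.832 0.241 4.000

after link 1: o_1 = (0.8660, 0.5000, 0.0000)
after link 2: o_2 = (1.8320, 0.2412, 4.0000)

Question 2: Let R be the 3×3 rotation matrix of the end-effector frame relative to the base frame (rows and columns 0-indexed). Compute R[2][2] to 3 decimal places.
End-effector z-axis (col 2 of R) = (0.0000,0.0000,1.0000)
R[2][2] = 1.0000

1.000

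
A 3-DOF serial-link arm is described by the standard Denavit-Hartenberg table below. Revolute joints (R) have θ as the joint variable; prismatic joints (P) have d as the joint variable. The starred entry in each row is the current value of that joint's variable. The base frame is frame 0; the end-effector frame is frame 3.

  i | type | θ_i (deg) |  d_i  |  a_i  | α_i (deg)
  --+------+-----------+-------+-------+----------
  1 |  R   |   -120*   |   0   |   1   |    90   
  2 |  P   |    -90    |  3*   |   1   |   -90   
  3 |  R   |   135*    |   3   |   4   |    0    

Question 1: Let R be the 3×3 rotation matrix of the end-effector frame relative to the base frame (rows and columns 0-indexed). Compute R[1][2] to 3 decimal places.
-0.866

End-effector z-axis (col 2 of R) = (-0.5000,-0.8660,0.0000)
R[1][2] = -0.8660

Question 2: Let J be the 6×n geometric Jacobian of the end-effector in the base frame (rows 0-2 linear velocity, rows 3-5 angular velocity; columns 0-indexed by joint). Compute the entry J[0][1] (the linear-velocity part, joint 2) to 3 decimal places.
prismatic axis z_1 = (-0.8660,0.5000,0.0000)
J_v[:, 1] = z_1; J_ω[:, 1] = (0,0,0)
entry J[0][1] = -0.8660

-0.866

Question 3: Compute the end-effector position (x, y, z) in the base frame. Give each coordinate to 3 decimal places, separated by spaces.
after link 1: o_1 = (-0.5000, -0.8660, 0.0000)
after link 2: o_2 = (-3.0981, 0.6340, -1.0000)
after link 3: o_3 = (-2.1486, -3.3783, 1.8284)

-2.149 -3.378 1.828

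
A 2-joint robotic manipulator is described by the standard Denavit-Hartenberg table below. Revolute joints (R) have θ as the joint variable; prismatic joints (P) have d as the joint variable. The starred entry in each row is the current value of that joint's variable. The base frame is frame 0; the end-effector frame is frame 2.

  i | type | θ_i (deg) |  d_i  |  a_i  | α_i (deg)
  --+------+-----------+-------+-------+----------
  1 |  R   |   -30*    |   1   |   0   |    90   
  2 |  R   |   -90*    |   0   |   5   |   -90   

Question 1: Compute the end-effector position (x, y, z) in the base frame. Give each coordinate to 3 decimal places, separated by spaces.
0.000 -0.000 -4.000

after link 1: o_1 = (0.0000, 0.0000, 1.0000)
after link 2: o_2 = (0.0000, -0.0000, -4.0000)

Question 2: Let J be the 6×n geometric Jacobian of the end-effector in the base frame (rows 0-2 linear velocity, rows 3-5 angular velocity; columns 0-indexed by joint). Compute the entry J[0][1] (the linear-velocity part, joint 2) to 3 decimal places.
axis z_1 = (-0.5000,-0.8660,0.0000); lever o_n−o_1 = (0.0000,-0.0000,-5.0000)
cross product → J_v[:, 1] = (4.3301,-2.5000,0.0000)
J_ω[:, 1] = z_1
entry J[0][1] = 4.3301

4.330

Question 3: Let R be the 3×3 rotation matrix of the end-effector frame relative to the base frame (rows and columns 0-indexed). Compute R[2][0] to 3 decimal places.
End-effector x-axis (col 0 of R) = (0.0000,-0.0000,-1.0000)
R[2][0] = -1.0000

-1.000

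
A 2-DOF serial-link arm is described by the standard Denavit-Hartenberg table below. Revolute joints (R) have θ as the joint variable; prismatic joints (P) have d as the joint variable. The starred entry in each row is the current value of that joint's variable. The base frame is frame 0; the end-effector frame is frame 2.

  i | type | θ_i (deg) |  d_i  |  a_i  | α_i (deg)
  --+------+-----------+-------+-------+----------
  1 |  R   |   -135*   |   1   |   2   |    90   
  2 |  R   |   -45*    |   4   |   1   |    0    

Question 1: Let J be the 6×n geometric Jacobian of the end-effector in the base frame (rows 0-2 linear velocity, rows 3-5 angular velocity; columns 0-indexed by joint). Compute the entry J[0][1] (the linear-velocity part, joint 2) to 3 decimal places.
axis z_1 = (-0.7071,0.7071,0.0000); lever o_n−o_1 = (-3.3284,2.3284,-0.7071)
cross product → J_v[:, 1] = (-0.5000,-0.5000,0.7071)
J_ω[:, 1] = z_1
entry J[0][1] = -0.5000

-0.500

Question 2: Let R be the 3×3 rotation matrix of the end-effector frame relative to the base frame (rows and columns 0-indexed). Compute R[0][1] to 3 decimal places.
-0.500

End-effector y-axis (col 1 of R) = (-0.5000,-0.5000,0.7071)
R[0][1] = -0.5000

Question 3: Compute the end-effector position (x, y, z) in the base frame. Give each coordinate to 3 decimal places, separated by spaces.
after link 1: o_1 = (-1.4142, -1.4142, 1.0000)
after link 2: o_2 = (-4.7426, 0.9142, 0.2929)

-4.743 0.914 0.293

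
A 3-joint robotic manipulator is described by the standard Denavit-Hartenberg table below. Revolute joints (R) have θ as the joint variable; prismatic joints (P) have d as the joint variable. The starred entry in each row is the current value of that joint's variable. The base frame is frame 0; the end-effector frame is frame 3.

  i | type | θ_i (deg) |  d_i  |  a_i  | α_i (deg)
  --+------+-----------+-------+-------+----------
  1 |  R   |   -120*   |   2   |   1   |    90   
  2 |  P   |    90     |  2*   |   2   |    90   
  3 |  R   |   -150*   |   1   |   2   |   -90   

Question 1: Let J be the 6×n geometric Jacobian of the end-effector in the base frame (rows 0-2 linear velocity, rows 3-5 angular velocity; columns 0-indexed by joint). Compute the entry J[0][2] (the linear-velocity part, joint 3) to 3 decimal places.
axis z_2 = (-0.5000,-0.8660,-0.0000); lever o_n−o_2 = (0.3660,-1.3660,-1.7321)
cross product → J_v[:, 2] = (1.5000,-0.8660,1.0000)
J_ω[:, 2] = z_2
entry J[0][2] = 1.5000

1.500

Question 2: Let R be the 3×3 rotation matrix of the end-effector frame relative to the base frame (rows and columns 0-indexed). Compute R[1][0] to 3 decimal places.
End-effector x-axis (col 0 of R) = (0.4330,-0.2500,-0.8660)
R[1][0] = -0.2500

-0.250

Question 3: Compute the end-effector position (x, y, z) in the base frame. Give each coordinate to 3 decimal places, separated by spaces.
-1.866 -1.232 2.268

after link 1: o_1 = (-0.5000, -0.8660, 2.0000)
after link 2: o_2 = (-2.2321, 0.1340, 4.0000)
after link 3: o_3 = (-1.8660, -1.2321, 2.2679)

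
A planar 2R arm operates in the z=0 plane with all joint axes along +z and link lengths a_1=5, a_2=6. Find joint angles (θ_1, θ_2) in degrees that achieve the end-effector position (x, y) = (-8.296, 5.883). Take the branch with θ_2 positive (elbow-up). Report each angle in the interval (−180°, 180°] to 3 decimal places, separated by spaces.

cos θ_2 = (103.4333−5²−6²)/(2·5·6) = 0.7072; θ_2 = 44.9907° (elbow-up)
β = atan2(5.8830,-8.2960) = 144.6581°; ψ = atan2(4.2420,9.2433) = 24.6513°
θ_1 = β − ψ = 120.0068°

120.007 44.991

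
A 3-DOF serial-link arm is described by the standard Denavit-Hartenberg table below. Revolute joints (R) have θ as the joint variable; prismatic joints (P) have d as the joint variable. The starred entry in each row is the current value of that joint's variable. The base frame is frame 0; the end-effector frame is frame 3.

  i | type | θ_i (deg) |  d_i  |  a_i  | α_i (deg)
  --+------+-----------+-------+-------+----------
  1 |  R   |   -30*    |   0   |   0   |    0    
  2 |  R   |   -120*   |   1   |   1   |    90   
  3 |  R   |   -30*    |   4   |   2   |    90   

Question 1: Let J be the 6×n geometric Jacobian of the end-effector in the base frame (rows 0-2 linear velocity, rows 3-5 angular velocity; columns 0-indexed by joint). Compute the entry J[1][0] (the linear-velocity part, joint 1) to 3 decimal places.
-4.366

axis z_0 = ẑ; lever o_n−o_0 = (-4.3660,2.0981,0.0000)
cross product → J_v[:, 0] = (-2.0981,-4.3660,0.0000)
J_ω[:, 0] = z_0
entry J[1][0] = -4.3660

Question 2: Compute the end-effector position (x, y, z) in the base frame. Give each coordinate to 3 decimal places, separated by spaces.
after link 1: o_1 = (0.0000, 0.0000, 0.0000)
after link 2: o_2 = (-0.8660, -0.5000, 1.0000)
after link 3: o_3 = (-4.3660, 2.0981, 0.0000)

-4.366 2.098 0.000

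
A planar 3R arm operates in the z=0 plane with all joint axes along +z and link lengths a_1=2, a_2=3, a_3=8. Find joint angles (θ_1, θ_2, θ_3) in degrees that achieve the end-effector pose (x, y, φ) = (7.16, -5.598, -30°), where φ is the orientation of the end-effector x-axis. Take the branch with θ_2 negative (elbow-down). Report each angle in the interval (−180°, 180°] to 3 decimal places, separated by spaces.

wrist centre = target − a_3·(cos φ, sin φ) = (0.2318, -1.5980)
cos θ_2 = (2.6073−2²−3²)/(2·2·3) = -0.8661; θ_2 = -150.0035° (elbow-down)
β = atan2(-1.5980,0.2318) = -81.7466°; ψ = atan2(-1.4998,-0.5982) = -111.7431°
θ_1 = β − ψ = 29.9965°
θ_3 = φ − θ_1 − θ_2 = 90.0069° (wrapped to (-180°,180°])

29.997 -150.003 90.007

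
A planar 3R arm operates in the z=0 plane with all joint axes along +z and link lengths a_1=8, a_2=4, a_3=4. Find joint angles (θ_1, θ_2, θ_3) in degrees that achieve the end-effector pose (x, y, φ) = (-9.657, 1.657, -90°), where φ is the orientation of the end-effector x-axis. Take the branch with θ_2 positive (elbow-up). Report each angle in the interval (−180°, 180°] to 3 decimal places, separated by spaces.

135.001 44.994 90.004

wrist centre = target − a_3·(cos φ, sin φ) = (-9.6570, 5.6570)
cos θ_2 = (125.2593−8²−4²)/(2·8·4) = 0.7072; θ_2 = 44.9943° (elbow-up)
β = atan2(5.6570,-9.6570) = 149.6385°; ψ = atan2(2.8281,10.8287) = 14.6371°
θ_1 = β − ψ = 135.0015°
θ_3 = φ − θ_1 − θ_2 = 90.0042° (wrapped to (-180°,180°])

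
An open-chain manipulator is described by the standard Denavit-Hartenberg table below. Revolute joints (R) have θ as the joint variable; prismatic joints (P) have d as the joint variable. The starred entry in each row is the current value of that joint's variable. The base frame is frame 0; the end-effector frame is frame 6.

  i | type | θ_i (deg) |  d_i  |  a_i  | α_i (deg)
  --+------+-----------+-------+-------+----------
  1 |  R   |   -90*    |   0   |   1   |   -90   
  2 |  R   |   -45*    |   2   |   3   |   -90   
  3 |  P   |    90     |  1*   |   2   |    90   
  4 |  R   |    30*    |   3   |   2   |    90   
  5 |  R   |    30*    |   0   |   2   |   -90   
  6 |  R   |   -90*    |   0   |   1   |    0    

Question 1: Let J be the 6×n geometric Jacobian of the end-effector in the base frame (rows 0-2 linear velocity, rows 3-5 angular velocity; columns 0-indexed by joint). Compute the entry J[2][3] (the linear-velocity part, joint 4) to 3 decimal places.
axis z_3 = (0.0000,-0.7071,0.7071); lever o_n−o_3 = (-3.7321,-3.5355,2.1213)
cross product → J_v[:, 3] = (1.0000,-2.6390,-2.6390)
J_ω[:, 3] = z_3
entry J[2][3] = -2.6390

-2.639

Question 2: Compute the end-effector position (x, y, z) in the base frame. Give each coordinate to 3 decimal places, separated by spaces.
-3.732 -7.364 3.536

after link 1: o_1 = (0.0000, -1.0000, 0.0000)
after link 2: o_2 = (2.0000, -3.1213, 2.1213)
after link 3: o_3 = (0.0000, -3.8284, 1.4142)
after link 4: o_4 = (-1.7321, -6.6569, 2.8284)
after link 5: o_5 = (-3.2321, -7.9763, 2.9232)
after link 6: o_6 = (-3.7321, -7.3640, 3.5355)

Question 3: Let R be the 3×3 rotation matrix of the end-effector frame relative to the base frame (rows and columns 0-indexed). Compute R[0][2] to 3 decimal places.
0.433

End-effector z-axis (col 2 of R) = (0.4330,-0.4356,0.7891)
R[0][2] = 0.4330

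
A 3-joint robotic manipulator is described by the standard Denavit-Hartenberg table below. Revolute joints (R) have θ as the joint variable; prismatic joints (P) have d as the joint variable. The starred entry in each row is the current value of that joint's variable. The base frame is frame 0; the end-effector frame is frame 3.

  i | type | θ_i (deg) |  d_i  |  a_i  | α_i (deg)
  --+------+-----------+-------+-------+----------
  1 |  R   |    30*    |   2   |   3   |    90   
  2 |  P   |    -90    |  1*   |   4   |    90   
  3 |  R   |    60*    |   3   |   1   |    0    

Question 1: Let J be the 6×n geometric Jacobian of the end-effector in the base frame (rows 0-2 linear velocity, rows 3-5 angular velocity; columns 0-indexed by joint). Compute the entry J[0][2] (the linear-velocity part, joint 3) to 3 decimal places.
0.250

axis z_2 = (-0.8660,-0.5000,-0.0000); lever o_n−o_2 = (-2.1651,-2.2500,-0.5000)
cross product → J_v[:, 2] = (0.2500,-0.4330,0.8660)
J_ω[:, 2] = z_2
entry J[0][2] = 0.2500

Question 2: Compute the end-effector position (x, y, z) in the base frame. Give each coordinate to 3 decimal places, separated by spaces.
0.933 -1.616 -2.500

after link 1: o_1 = (2.5981, 1.5000, 2.0000)
after link 2: o_2 = (3.0981, 0.6340, -2.0000)
after link 3: o_3 = (0.9330, -1.6160, -2.5000)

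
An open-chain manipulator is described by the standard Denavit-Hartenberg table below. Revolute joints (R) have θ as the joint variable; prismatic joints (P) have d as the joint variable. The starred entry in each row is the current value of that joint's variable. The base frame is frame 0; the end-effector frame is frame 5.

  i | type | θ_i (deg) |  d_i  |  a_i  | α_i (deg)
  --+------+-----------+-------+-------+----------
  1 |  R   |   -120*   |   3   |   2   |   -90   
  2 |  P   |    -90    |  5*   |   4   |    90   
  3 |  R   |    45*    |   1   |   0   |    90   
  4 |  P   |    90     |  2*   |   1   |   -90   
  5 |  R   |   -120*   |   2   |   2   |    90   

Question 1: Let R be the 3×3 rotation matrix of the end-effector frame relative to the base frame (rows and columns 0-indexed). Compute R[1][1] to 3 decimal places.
0.354

End-effector y-axis (col 1 of R) = (-0.6124,0.3536,-0.7071)
R[1][1] = 0.3536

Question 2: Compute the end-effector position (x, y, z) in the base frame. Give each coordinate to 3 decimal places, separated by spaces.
0.320 -1.339 8.225

after link 1: o_1 = (-1.0000, -1.7321, 3.0000)
after link 2: o_2 = (3.3301, -4.2321, 7.0000)
after link 3: o_3 = (3.8301, -3.3660, 7.0000)
after link 4: o_4 = (3.1054, -1.7929, 8.4142)
after link 5: o_5 = (0.3200, -1.3394, 8.2247)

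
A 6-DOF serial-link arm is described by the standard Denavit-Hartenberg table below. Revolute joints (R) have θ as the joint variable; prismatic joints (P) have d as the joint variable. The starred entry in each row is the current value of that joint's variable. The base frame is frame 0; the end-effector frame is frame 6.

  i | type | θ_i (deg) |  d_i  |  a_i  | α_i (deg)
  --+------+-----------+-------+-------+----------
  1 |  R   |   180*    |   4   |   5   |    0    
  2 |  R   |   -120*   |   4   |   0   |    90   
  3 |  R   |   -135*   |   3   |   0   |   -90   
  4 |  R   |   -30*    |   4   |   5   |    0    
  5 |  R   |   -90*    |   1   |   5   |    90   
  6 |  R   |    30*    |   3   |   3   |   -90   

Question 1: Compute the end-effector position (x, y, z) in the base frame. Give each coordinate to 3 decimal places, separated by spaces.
after link 1: o_1 = (-5.0000, 0.0000, 4.0000)
after link 2: o_2 = (-5.0000, 0.0000, 8.0000)
after link 3: o_3 = (-2.4019, -1.5000, 8.0000)
after link 4: o_4 = (-0.3536, -2.9522, 2.1097)
after link 5: o_5 = (4.6339, -2.9739, 3.1704)
after link 6: o_6 = (7.1915, -0.0439, 4.8654)

7.192 -0.044 4.865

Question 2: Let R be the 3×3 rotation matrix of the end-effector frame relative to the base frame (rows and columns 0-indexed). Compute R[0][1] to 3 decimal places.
End-effector y-axis (col 1 of R) = (0.1268,-0.7803,-0.6124)
R[0][1] = 0.1268

0.127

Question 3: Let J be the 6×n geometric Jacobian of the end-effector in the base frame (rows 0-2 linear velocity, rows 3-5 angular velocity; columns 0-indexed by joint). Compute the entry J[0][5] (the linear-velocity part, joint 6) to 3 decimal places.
axis z_5 = (-0.1268,0.7803,0.6124); lever o_n−o_5 = (2.5577,2.9300,1.6950)
cross product → J_v[:, 5] = (-0.4716,1.7812,-2.3674)
J_ω[:, 5] = z_5
entry J[0][5] = -0.4716

-0.472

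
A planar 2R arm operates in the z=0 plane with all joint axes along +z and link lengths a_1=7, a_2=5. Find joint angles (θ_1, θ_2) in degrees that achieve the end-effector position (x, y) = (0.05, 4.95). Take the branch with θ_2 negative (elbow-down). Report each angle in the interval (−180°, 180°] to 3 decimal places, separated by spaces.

135.003 -134.997

cos θ_2 = (24.5050−7²−5²)/(2·7·5) = -0.7071; θ_2 = -134.9971° (elbow-down)
β = atan2(4.9500,0.0500) = 89.4213°; ψ = atan2(-3.5357,3.4646) = -45.5816°
θ_1 = β − ψ = 135.0029°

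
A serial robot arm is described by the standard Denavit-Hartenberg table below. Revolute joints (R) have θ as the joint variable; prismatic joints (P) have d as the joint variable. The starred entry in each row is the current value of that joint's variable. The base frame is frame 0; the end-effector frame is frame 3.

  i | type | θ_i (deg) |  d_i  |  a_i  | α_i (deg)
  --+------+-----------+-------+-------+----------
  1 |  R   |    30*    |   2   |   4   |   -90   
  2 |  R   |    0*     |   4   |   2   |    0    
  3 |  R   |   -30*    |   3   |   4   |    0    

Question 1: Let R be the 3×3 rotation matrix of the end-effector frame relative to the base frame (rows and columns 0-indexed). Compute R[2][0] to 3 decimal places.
End-effector x-axis (col 0 of R) = (0.7500,0.4330,0.5000)
R[2][0] = 0.5000

0.500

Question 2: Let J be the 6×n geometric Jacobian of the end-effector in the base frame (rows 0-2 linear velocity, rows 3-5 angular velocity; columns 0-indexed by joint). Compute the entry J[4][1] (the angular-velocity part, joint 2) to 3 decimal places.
axis z_1 = (-0.5000,0.8660,0.0000); lever o_n−o_1 = (1.2321,8.7942,2.0000)
cross product → J_v[:, 1] = (1.7321,1.0000,-5.4641)
J_ω[:, 1] = z_1
entry J[4][1] = 0.8660

0.866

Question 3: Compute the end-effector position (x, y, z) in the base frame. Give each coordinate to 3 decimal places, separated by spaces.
4.696 10.794 4.000

after link 1: o_1 = (3.4641, 2.0000, 2.0000)
after link 2: o_2 = (3.1962, 6.4641, 2.0000)
after link 3: o_3 = (4.6962, 10.7942, 4.0000)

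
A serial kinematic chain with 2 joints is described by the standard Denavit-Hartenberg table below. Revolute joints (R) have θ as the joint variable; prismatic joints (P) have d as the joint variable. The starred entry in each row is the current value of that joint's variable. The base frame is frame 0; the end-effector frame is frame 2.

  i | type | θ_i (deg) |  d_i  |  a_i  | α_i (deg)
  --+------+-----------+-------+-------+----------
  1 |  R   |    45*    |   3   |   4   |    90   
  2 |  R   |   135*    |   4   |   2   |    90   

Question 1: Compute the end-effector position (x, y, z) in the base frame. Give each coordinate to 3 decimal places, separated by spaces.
after link 1: o_1 = (2.8284, 2.8284, 3.0000)
after link 2: o_2 = (4.6569, -1.0000, 4.4142)

4.657 -1.000 4.414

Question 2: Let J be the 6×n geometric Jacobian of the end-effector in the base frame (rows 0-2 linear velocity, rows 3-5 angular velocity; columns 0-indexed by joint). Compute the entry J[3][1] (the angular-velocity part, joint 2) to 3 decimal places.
0.707

axis z_1 = (0.7071,-0.7071,0.0000); lever o_n−o_1 = (1.8284,-3.8284,1.4142)
cross product → J_v[:, 1] = (-1.0000,-1.0000,-1.4142)
J_ω[:, 1] = z_1
entry J[3][1] = 0.7071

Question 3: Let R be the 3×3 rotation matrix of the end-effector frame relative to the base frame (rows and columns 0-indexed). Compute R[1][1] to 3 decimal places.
End-effector y-axis (col 1 of R) = (0.7071,-0.7071,0.0000)
R[1][1] = -0.7071

-0.707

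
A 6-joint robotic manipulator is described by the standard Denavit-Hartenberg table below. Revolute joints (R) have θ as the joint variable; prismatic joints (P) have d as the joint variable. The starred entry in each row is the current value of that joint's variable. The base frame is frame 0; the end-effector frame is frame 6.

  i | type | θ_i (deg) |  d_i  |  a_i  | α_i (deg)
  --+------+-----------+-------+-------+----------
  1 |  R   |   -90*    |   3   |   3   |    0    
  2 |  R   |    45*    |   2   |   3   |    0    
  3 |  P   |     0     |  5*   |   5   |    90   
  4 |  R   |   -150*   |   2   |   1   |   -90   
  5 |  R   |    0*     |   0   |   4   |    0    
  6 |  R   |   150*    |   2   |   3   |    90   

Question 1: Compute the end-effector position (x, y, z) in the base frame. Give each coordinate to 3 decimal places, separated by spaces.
after link 1: o_1 = (0.0000, -3.0000, 3.0000)
after link 2: o_2 = (2.1213, -5.1213, 5.0000)
after link 3: o_3 = (5.6569, -8.6569, 10.0000)
after link 4: o_4 = (3.6303, -9.4587, 9.5000)
after link 5: o_5 = (1.1808, -7.0092, 7.5000)
after link 6: o_6 = (4.5395, -8.2466, 7.0670)

4.540 -8.247 7.067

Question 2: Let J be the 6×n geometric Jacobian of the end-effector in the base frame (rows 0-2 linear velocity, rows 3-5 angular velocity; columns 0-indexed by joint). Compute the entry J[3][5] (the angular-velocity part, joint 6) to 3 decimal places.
axis z_5 = (0.3536,-0.3536,-0.8660); lever o_n−o_5 = (3.3588,-1.2374,-0.4330)
cross product → J_v[:, 5] = (-0.9186,-2.7557,0.7500)
J_ω[:, 5] = z_5
entry J[3][5] = 0.3536

0.354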